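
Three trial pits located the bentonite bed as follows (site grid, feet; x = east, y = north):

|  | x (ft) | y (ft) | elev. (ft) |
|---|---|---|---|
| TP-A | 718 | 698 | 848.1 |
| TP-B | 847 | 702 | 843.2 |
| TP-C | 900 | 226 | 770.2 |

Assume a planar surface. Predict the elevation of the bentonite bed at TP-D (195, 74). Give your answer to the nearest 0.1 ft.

Let the plane be z = a·x + b·y + c.
TP-B−TP-A: 129a + 4b = −4.9;  TP-C−TP-A: 182a − 472b = −77.9.
Solving gives a = −0.04259, b = 0.14862.
Then c = 848.1 − a·718 − b·698 = 774.95.
At (195, 74): z = −8.3 + 11.0 + 774.95 = 777.6 ft.

777.6 ft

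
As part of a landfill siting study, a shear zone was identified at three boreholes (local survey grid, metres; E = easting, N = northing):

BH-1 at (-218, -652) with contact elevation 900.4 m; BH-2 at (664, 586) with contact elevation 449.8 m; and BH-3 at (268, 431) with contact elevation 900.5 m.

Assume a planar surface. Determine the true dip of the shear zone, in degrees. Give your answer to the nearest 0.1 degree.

56.5°

Let the plane be z = a·E + b·N + c.
BH-2−BH-1: 882a + 1238b = −450.6;  BH-3−BH-1: 486a + 1083b = 0.1.
Solving gives a = −1.38068, b = 0.61968.
Gradient magnitude |∇z| = √(a² + b²) = √(1.90628 + 0.38400) = 1.51337.
True dip = arctan(1.51337) = 56.5°, dipping toward ESE (azimuth ≈ 114°).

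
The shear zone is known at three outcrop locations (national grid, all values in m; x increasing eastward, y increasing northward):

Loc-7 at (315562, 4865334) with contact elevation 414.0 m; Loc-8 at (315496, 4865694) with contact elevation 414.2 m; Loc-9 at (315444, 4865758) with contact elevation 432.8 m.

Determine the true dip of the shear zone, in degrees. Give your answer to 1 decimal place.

25.1°

Two edge vectors: Loc-7→Loc-8 = (-66, 360, 0.2), Loc-7→Loc-9 = (-118, 424, 18.8).
Normal n = (Loc-7→Loc-8) × (Loc-7→Loc-9) = (6683.2, 1217.2, 14496).
So ∂z/∂x = −n_x/n_z = −0.46104 and ∂z/∂y = −n_y/n_z = −0.08397.
Gradient magnitude |∇z| = √(a² + b²) = √(0.21256 + 0.00705) = 0.46862.
True dip = arctan(0.46862) = 25.1°, dipping toward E (azimuth ≈ 080°).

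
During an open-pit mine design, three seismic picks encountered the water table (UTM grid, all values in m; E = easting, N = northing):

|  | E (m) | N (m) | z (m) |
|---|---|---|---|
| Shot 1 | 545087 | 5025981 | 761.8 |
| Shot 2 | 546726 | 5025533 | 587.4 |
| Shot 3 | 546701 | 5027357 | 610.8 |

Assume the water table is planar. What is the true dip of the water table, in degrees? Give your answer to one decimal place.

5.9°

Let the plane be z = a·E + b·N + c.
Shot 2−Shot 1: 1639a − 448b = −174.4;  Shot 3−Shot 1: 1614a + 1376b = −151.
Solving gives a = −0.10329, b = 0.01141.
Gradient magnitude |∇z| = √(a² + b²) = √(0.01067 + 0.00013) = 0.10392.
True dip = arctan(0.10392) = 5.9°, dipping toward E (azimuth ≈ 096°).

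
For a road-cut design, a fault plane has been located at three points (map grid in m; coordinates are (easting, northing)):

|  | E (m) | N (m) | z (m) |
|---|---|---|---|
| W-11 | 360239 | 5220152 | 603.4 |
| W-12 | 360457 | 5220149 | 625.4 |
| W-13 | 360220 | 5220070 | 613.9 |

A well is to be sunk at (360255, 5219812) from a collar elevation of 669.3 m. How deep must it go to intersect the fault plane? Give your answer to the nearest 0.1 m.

Let the plane be z = a·E + b·N + c.
W-12−W-11: 218a − 3b = 22;  W-13−W-11: −19a − 82b = 10.5.
Solving gives a = 0.098840127, b = −0.150950761.
Then c = 603.4 − a·360239 − b·5220152 = 752983.25.
At (360255, 5219812): z_contact = 35607.65 − 787934.59 + 752983.25 = 656.30 m.
Depth below ground = 669.3 − 656.30 = 13.0 m.

13.0 m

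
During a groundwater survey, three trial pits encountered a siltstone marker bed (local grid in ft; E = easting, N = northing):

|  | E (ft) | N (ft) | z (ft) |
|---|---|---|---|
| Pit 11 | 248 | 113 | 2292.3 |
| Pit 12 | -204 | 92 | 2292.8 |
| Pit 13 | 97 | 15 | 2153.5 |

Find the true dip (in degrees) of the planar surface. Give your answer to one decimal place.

Two edge vectors: Pit 11→Pit 12 = (-452, -21, 0.5), Pit 11→Pit 13 = (-151, -98, -138.8).
Normal n = (Pit 11→Pit 12) × (Pit 11→Pit 13) = (2963.8, -62813.1, 41125).
So ∂z/∂E = −n_x/n_z = −0.07207 and ∂z/∂N = −n_y/n_z = 1.52737.
Gradient magnitude |∇z| = √(a² + b²) = √(0.00519 + 2.33286) = 1.52907.
True dip = arctan(1.52907) = 56.8°, dipping toward S (azimuth ≈ 177°).

56.8°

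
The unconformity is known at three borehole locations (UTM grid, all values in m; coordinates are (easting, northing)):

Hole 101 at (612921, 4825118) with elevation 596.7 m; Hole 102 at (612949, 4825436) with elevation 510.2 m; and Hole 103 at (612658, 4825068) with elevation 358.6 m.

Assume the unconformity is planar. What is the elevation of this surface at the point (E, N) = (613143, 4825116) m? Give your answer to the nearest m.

Let the plane be z = a·E + b·N + c.
Hole 102−Hole 101: 28a + 318b = −86.5;  Hole 103−Hole 101: −263a − 50b = −238.1.
Solving gives a = 0.97332977, b = −0.35771457.
Then c = 596.7 − a·612921 − b·4825118 = 1130037.46.
At (613143, 4825116): z = 596790.3 − 1726014.3 + 1130037.46 = 813.5 m.

813 m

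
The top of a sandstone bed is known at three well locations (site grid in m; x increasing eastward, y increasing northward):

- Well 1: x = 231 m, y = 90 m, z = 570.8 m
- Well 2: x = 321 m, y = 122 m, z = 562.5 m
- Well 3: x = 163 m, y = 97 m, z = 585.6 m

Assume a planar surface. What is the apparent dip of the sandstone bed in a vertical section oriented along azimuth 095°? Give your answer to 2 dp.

Two edge vectors: Well 1→Well 2 = (90, 32, -8.3), Well 1→Well 3 = (-68, 7, 14.8).
Normal n = (Well 1→Well 2) × (Well 1→Well 3) = (531.7, -767.6, 2806).
So ∂z/∂x = −n_x/n_z = −0.18949 and ∂z/∂y = −n_y/n_z = 0.27356.
Unit vector along 095° is (sin 95°, cos 95°) = (0.9962, -0.0872).
Slope in that direction = a·(0.9962) + b·(-0.0872) = −0.21261.
Apparent dip = arctan|0.21261| = 12.00° (true dip is 18.4°, so apparent ≤ true as expected).

12.00°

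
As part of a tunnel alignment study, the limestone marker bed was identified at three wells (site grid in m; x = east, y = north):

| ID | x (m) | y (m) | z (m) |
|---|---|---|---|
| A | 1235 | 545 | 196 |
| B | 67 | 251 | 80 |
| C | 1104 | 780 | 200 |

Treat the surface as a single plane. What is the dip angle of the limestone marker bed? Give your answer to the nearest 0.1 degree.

6.0°

Let the plane be z = a·x + b·y + c.
B−A: −1168a − 294b = −116;  C−A: −131a + 235b = 4.
Solving gives a = 0.08334, b = 0.06348.
Gradient magnitude |∇z| = √(a² + b²) = √(0.00695 + 0.00403) = 0.10476.
True dip = arctan(0.10476) = 6.0°, dipping toward SW (azimuth ≈ 233°).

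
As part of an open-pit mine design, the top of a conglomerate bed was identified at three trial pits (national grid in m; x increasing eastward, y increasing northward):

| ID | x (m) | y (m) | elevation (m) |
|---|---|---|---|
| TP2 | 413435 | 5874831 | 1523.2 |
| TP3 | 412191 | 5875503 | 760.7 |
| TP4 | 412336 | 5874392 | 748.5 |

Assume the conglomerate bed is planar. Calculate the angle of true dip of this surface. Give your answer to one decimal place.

Let the plane be z = a·x + b·y + c.
TP3−TP2: −1244a + 672b = −762.5;  TP4−TP2: −1099a − 439b = −774.7.
Solving gives a = 0.66582, b = 0.09788.
Gradient magnitude |∇z| = √(a² + b²) = √(0.44331 + 0.00958) = 0.67297.
True dip = arctan(0.67297) = 33.9°, dipping toward W (azimuth ≈ 262°).

33.9°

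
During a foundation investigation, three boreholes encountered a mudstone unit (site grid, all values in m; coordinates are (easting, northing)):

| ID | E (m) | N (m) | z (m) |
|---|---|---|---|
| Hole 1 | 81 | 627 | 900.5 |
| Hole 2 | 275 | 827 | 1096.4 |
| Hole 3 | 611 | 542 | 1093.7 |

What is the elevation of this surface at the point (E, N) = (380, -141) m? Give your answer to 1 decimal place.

Two edge vectors: Hole 1→Hole 2 = (194, 200, 195.9), Hole 1→Hole 3 = (530, -85, 193.2).
Normal n = (Hole 1→Hole 2) × (Hole 1→Hole 3) = (55291.5, 66346.2, -122490).
So ∂z/∂E = −n_x/n_z = 0.45140 and ∂z/∂N = −n_y/n_z = 0.54165.
Intercept c from Hole 1: 900.5 − 36.56 − 339.61 = 524.32.
At (380, -141): z = 171.5 − 76.4 + 524.32 = 619.5 m.

619.5 m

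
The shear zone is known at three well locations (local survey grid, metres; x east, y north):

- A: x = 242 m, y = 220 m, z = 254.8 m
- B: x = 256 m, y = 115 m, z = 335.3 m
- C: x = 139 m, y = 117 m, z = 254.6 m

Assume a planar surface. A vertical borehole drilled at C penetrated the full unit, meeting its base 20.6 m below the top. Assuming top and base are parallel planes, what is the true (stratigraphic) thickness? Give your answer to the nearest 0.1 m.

14.9 m

Two edge vectors: A→B = (14, -105, 80.5), A→C = (-103, -103, -0.2).
Normal n = (A→B) × (A→C) = (8312.5, -8288.7, -12257).
So ∂z/∂x = −n_x/n_z = 0.67818 and ∂z/∂y = −n_y/n_z = −0.67624.
|∇z| = √(a²+b²) = 0.95772, so dip δ = arctan(0.95772) = 43.76°.
True thickness = vertical thickness × cos δ = 20.6 × cos 43.76° = 14.9 m.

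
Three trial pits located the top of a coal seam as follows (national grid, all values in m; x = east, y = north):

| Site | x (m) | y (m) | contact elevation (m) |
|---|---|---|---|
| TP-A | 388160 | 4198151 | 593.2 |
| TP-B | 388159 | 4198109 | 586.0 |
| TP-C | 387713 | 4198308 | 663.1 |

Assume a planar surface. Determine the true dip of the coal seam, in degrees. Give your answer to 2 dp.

11.21°

Two edge vectors: TP-A→TP-B = (-1, -42, -7.2), TP-A→TP-C = (-447, 157, 69.9).
Normal n = (TP-A→TP-B) × (TP-A→TP-C) = (-1805.4, 3288.3, -18931).
So ∂z/∂x = −n_x/n_z = −0.09537 and ∂z/∂y = −n_y/n_z = 0.17370.
Gradient magnitude |∇z| = √(a² + b²) = √(0.00909 + 0.03017) = 0.19816.
True dip = arctan(0.19816) = 11.21°, dipping toward SSE (azimuth ≈ 151°).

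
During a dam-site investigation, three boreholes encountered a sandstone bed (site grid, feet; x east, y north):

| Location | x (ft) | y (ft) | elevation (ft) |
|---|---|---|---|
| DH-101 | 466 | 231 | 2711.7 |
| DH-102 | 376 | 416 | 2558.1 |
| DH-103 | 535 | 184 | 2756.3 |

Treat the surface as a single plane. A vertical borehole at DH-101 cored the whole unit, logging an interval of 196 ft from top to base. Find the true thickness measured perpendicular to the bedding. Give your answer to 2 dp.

Two edge vectors: DH-101→DH-102 = (-90, 185, -153.6), DH-101→DH-103 = (69, -47, 44.6).
Normal n = (DH-101→DH-102) × (DH-101→DH-103) = (1031.8, -6584.4, -8535).
So ∂z/∂x = −n_x/n_z = 0.12089 and ∂z/∂y = −n_y/n_z = −0.77146.
|∇z| = √(a²+b²) = 0.78087, so dip δ = arctan(0.78087) = 37.99°.
True thickness = vertical thickness × cos δ = 196 × cos 37.99° = 154.48 ft.

154.48 ft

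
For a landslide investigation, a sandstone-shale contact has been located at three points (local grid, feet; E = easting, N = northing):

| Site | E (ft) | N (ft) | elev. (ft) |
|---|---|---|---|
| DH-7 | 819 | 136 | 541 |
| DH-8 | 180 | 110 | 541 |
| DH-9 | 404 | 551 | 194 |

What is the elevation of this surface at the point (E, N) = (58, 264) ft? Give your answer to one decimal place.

Let the plane be z = a·E + b·N + c.
DH-8−DH-7: −639a − 26b = 0;  DH-9−DH-7: −415a + 415b = −347.
Solving gives a = 0.03269, b = −0.80345.
Then c = 541 − a·819 − b·136 = 623.50.
At (58, 264): z = 1.9 − 212.1 + 623.50 = 413.3 ft.

413.3 ft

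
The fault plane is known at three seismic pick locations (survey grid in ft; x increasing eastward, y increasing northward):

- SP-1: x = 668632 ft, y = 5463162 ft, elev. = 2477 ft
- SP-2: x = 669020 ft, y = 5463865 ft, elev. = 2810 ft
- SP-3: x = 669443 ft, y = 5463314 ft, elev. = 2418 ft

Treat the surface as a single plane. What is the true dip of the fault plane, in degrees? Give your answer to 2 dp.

31.00°

Let the plane be z = a·x + b·y + c.
SP-2−SP-1: 388a + 703b = 333;  SP-3−SP-1: 811a + 152b = −59.
Solving gives a = −0.18017, b = 0.57312.
Gradient magnitude |∇z| = √(a² + b²) = √(0.03246 + 0.32847) = 0.60077.
True dip = arctan(0.60077) = 31.00°, dipping toward SSE (azimuth ≈ 163°).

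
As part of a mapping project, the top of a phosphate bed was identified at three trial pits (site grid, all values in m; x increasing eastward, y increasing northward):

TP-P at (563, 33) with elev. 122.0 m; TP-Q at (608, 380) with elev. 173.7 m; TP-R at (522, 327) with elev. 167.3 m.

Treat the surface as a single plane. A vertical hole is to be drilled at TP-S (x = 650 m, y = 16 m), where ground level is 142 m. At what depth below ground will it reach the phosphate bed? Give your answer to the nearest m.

24 m

Two edge vectors: TP-P→TP-Q = (45, 347, 51.7), TP-P→TP-R = (-41, 294, 45.3).
Normal n = (TP-P→TP-Q) × (TP-P→TP-R) = (519.3, -4158.2, 27457).
So ∂z/∂x = −n_x/n_z = −0.01891 and ∂z/∂y = −n_y/n_z = 0.15144.
Intercept c from TP-P: 122 + 10.65 − 5.00 = 127.65.
At (650, 16): z_contact = −12.3 + 2.4 + 127.65 = 117.8 m.
Depth below ground = 142 − 117.8 = 24 m.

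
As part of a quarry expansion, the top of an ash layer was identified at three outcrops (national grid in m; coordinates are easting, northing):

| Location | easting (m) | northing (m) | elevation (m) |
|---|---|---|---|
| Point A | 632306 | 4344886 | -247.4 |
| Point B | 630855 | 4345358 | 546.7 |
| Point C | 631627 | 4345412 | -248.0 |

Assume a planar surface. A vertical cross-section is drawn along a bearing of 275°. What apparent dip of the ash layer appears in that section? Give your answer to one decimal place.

Two edge vectors: Point A→Point B = (-1451, 472, 794.1), Point A→Point C = (-679, 526, -0.6).
Normal n = (Point A→Point B) × (Point A→Point C) = (-417979.8, -540064.5, -442738).
So ∂z/∂easting = −n_x/n_z = −0.94408 and ∂z/∂northing = −n_y/n_z = −1.21983.
Unit vector along 275° is (sin 275°, cos 275°) = (-0.9962, 0.0872).
Slope in that direction = a·(-0.9962) + b·(0.0872) = 0.83417.
Apparent dip = arctan|0.83417| = 39.8° (true dip is 57.0°, so apparent ≤ true as expected).

39.8°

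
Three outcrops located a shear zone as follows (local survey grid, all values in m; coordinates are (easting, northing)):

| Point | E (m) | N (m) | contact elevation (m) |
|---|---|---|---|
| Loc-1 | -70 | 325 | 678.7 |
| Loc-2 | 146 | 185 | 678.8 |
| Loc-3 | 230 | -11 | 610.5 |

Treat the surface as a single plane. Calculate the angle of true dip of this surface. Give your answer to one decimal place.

Let the plane be z = a·E + b·N + c.
Loc-2−Loc-1: 216a − 140b = 0.1;  Loc-3−Loc-1: 300a − 336b = −68.2.
Solving gives a = 0.31337, b = 0.48277.
Gradient magnitude |∇z| = √(a² + b²) = √(0.09820 + 0.23307) = 0.57556.
True dip = arctan(0.57556) = 29.9°, dipping toward SSW (azimuth ≈ 213°).

29.9°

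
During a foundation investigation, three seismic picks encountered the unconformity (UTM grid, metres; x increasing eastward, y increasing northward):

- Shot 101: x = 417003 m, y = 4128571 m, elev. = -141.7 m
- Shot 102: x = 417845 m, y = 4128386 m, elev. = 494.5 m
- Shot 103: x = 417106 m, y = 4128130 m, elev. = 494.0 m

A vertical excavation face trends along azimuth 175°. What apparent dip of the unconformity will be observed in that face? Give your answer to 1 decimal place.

53.8°

Two edge vectors: Shot 101→Shot 102 = (842, -185, 636.2), Shot 101→Shot 103 = (103, -441, 635.7).
Normal n = (Shot 101→Shot 102) × (Shot 101→Shot 103) = (162959.7, -469730.8, -352267).
So ∂z/∂x = −n_x/n_z = 0.46260 and ∂z/∂y = −n_y/n_z = −1.33345.
Unit vector along 175° is (sin 175°, cos 175°) = (0.0872, -0.9962).
Slope in that direction = a·(0.0872) + b·(-0.9962) = 1.36870.
Apparent dip = arctan|1.36870| = 53.8° (true dip is 54.7°, so apparent ≤ true as expected).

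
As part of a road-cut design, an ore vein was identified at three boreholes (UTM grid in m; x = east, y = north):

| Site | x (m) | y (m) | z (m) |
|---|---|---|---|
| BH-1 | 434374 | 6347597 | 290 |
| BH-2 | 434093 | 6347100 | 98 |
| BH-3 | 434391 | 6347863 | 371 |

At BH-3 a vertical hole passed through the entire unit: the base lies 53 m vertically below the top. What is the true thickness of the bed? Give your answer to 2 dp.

Let the plane be z = a·x + b·y + c.
BH-2−BH-1: −281a − 497b = −192;  BH-3−BH-1: 17a + 266b = 81.
Solving gives a = 0.16313, b = 0.29409.
|∇z| = √(a²+b²) = 0.33630, so dip δ = arctan(0.33630) = 18.59°.
True thickness = vertical thickness × cos δ = 53 × cos 18.59° = 50.24 m.

50.24 m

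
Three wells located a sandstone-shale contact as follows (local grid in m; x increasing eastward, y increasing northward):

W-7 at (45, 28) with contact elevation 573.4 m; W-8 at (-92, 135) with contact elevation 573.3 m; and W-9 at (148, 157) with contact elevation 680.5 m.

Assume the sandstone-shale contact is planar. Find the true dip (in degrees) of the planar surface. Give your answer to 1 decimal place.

33.0°

Two edge vectors: W-7→W-8 = (-137, 107, -0.1), W-7→W-9 = (103, 129, 107.1).
Normal n = (W-7→W-8) × (W-7→W-9) = (11472.6, 14662.4, -28694).
So ∂z/∂x = −n_x/n_z = 0.39983 and ∂z/∂y = −n_y/n_z = 0.51099.
Gradient magnitude |∇z| = √(a² + b²) = √(0.15986 + 0.26111) = 0.64882.
True dip = arctan(0.64882) = 33.0°, dipping toward SW (azimuth ≈ 218°).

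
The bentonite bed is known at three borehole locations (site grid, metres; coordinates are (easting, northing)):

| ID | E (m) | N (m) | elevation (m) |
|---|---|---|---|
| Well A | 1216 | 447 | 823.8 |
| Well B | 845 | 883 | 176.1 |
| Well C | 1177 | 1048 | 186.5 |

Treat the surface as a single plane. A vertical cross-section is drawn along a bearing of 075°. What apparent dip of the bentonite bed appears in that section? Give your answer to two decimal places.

14.42°

Let the plane be z = a·E + b·N + c.
Well B−Well A: −371a + 436b = −647.7;  Well C−Well A: −39a + 601b = −637.3.
Solving gives a = 0.54089, b = −1.02530.
Unit vector along 075° is (sin 75°, cos 75°) = (0.9659, 0.2588).
Slope in that direction = a·(0.9659) + b·(0.2588) = 0.25709.
Apparent dip = arctan|0.25709| = 14.42° (true dip is 49.2°, so apparent ≤ true as expected).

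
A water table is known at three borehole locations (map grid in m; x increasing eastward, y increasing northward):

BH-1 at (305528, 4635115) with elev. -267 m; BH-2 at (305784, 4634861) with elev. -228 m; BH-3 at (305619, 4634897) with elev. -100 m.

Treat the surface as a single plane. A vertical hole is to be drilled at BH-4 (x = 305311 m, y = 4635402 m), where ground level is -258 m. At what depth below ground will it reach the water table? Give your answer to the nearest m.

128 m

Let the plane be z = a·x + b·y + c.
BH-2−BH-1: 256a − 254b = 39;  BH-3−BH-1: 91a − 218b = 167.
Solving gives a = −1.03737689, b = −1.19908852.
Then c = -267 − a·305528 − b·4635115 = 5874593.86.
At (305311, 4635402): z_contact = −316722.6 − 5558257.3 + 5874593.86 = -386.0 m.
Depth below ground = -258 − (-386.0) = 128 m.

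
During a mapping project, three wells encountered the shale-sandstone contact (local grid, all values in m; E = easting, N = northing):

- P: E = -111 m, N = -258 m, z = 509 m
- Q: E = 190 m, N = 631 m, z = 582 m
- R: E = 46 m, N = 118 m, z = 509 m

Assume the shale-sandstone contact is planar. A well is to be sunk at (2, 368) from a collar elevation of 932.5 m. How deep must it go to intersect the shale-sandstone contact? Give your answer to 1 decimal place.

Let the plane be z = a·E + b·N + c.
Q−P: 301a + 889b = 73;  R−P: 157a + 376b = 0.
Solving gives a = −1.03982, b = 0.43418.
Then c = 509 − a·-111 − b·-258 = 505.60.
At (2, 368): z_contact = −2.08 + 159.78 + 505.60 = 663.30 m.
Depth below ground = 932.5 − 663.30 = 269.2 m.

269.2 m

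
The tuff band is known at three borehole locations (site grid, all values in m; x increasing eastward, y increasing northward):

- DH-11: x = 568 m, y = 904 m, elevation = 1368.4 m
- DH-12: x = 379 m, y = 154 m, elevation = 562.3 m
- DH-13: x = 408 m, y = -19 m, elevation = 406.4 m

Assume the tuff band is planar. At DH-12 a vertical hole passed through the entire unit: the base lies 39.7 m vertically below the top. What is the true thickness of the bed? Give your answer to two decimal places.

Let the plane be z = a·x + b·y + c.
DH-12−DH-11: −189a − 750b = −806.1;  DH-13−DH-11: −160a − 923b = −962.
Solving gives a = 0.41380, b = 0.97052.
|∇z| = √(a²+b²) = 1.05506, so dip δ = arctan(1.05506) = 46.53°.
True thickness = vertical thickness × cos δ = 39.7 × cos 46.53° = 27.31 m.

27.31 m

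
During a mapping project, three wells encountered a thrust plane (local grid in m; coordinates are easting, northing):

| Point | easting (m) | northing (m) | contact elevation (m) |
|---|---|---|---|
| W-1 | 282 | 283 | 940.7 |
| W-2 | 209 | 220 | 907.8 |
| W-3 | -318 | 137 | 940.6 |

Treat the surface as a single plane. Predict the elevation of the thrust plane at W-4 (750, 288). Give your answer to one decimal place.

861.6 m

Let the plane be z = a·easting + b·northing + c.
W-2−W-1: −73a − 63b = −32.9;  W-3−W-1: −600a − 146b = −0.1.
Solving gives a = −0.17674, b = 0.72702.
Then c = 940.7 − a·282 − b·283 = 784.80.
At (750, 288): z = −132.6 + 209.4 + 784.80 = 861.6 m.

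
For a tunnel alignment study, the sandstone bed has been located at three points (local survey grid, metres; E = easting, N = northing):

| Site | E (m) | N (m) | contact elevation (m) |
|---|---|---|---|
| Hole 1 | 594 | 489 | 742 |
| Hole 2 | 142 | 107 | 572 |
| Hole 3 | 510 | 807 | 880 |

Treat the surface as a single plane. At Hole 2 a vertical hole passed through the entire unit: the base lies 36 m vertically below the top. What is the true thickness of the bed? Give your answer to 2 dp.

Two edge vectors: Hole 1→Hole 2 = (-452, -382, -170), Hole 1→Hole 3 = (-84, 318, 138).
Normal n = (Hole 1→Hole 2) × (Hole 1→Hole 3) = (1344, 76656, -175824).
So ∂z/∂E = −n_x/n_z = 0.00764 and ∂z/∂N = −n_y/n_z = 0.43598.
|∇z| = √(a²+b²) = 0.43605, so dip δ = arctan(0.43605) = 23.56°.
True thickness = vertical thickness × cos δ = 36 × cos 23.56° = 33.00 m.

33.00 m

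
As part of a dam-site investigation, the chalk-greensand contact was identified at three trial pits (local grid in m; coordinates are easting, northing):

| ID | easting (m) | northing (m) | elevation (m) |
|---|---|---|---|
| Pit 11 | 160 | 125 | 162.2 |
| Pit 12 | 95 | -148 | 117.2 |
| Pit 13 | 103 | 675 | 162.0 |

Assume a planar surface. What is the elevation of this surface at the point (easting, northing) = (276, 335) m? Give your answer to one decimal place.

Two edge vectors: Pit 11→Pit 12 = (-65, -273, -45), Pit 11→Pit 13 = (-57, 550, -0.2).
Normal n = (Pit 11→Pit 12) × (Pit 11→Pit 13) = (24804.6, 2552, -51311).
So ∂z/∂easting = −n_x/n_z = 0.48342 and ∂z/∂northing = −n_y/n_z = 0.04974.
Intercept c from Pit 11: 162.2 − 77.35 − 6.22 = 78.64.
At (276, 335): z = 133.4 + 16.7 + 78.64 = 228.7 m.

228.7 m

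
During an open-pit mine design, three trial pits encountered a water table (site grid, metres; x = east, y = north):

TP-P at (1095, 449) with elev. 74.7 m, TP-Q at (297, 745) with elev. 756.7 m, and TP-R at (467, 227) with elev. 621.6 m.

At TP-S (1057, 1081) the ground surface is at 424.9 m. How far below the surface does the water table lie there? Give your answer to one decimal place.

331.6 m

Let the plane be z = a·x + b·y + c.
TP-Q−TP-P: −798a + 296b = 682;  TP-R−TP-P: −628a − 222b = 546.9.
Solving gives a = −0.862943, b = −0.022395.
Then c = 74.7 − a·1095 − b·449 = 1029.68.
At (1057, 1081): z_contact = −912.13 − 24.21 + 1029.68 = 93.34 m.
Depth below ground = 424.9 − 93.34 = 331.6 m.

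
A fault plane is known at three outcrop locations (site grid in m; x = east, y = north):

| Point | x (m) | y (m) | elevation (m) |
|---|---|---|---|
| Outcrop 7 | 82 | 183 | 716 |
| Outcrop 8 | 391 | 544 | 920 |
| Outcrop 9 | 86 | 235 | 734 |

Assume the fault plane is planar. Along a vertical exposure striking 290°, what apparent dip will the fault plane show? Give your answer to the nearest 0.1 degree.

8.7°

Let the plane be z = a·x + b·y + c.
Outcrop 8−Outcrop 7: 309a + 361b = 204;  Outcrop 9−Outcrop 7: 4a + 52b = 18.
Solving gives a = 0.28104, b = 0.32454.
Unit vector along 290° is (sin 290°, cos 290°) = (-0.9397, 0.3420).
Slope in that direction = a·(-0.9397) + b·(0.3420) = −0.15310.
Apparent dip = arctan|0.15310| = 8.7° (true dip is 23.2°, so apparent ≤ true as expected).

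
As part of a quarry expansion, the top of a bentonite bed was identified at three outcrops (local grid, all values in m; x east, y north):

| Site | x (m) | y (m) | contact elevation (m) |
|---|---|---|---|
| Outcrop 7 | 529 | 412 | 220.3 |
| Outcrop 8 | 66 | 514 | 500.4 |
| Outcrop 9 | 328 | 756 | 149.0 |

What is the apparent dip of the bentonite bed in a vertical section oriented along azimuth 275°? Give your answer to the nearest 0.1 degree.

Two edge vectors: Outcrop 7→Outcrop 8 = (-463, 102, 280.1), Outcrop 7→Outcrop 9 = (-201, 344, -71.3).
Normal n = (Outcrop 7→Outcrop 8) × (Outcrop 7→Outcrop 9) = (-103627, -89312, -138770).
So ∂z/∂x = −n_x/n_z = −0.74675 and ∂z/∂y = −n_y/n_z = −0.64360.
Unit vector along 275° is (sin 275°, cos 275°) = (-0.9962, 0.0872).
Slope in that direction = a·(-0.9962) + b·(0.0872) = 0.68782.
Apparent dip = arctan|0.68782| = 34.5° (true dip is 44.6°, so apparent ≤ true as expected).

34.5°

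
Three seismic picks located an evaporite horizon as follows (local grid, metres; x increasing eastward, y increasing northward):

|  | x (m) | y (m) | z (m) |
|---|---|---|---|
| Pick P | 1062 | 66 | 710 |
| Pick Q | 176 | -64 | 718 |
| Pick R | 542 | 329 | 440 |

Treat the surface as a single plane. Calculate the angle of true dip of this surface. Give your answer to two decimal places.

Two edge vectors: Pick P→Pick Q = (-886, -130, 8), Pick P→Pick R = (-520, 263, -270).
Normal n = (Pick P→Pick Q) × (Pick P→Pick R) = (32996, -243380, -300618).
So ∂z/∂x = −n_x/n_z = 0.10976 and ∂z/∂y = −n_y/n_z = −0.80960.
Gradient magnitude |∇z| = √(a² + b²) = √(0.01205 + 0.65545) = 0.81701.
True dip = arctan(0.81701) = 39.25°, dipping toward N (azimuth ≈ 352°).

39.25°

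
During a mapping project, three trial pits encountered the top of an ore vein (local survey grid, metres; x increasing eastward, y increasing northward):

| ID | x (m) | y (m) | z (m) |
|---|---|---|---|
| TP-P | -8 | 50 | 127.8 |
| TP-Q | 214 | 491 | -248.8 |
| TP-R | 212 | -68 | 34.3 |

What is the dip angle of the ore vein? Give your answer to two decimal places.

40.65°

Let the plane be z = a·x + b·y + c.
TP-Q−TP-P: 222a + 441b = −376.6;  TP-R−TP-P: 220a − 118b = −93.5.
Solving gives a = −0.69530, b = −0.50395.
Gradient magnitude |∇z| = √(a² + b²) = √(0.48344 + 0.25397) = 0.85873.
True dip = arctan(0.85873) = 40.65°, dipping toward NE (azimuth ≈ 054°).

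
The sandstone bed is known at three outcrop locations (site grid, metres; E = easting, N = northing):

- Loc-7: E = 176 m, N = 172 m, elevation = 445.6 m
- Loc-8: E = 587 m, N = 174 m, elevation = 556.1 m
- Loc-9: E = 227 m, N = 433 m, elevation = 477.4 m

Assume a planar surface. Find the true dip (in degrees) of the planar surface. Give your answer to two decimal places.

Two edge vectors: Loc-7→Loc-8 = (411, 2, 110.5), Loc-7→Loc-9 = (51, 261, 31.8).
Normal n = (Loc-7→Loc-8) × (Loc-7→Loc-9) = (-28776.9, -7434.3, 107169).
So ∂z/∂E = −n_x/n_z = 0.26852 and ∂z/∂N = −n_y/n_z = 0.06937.
Gradient magnitude |∇z| = √(a² + b²) = √(0.07210 + 0.00481) = 0.27733.
True dip = arctan(0.27733) = 15.50°, dipping toward WSW (azimuth ≈ 256°).

15.50°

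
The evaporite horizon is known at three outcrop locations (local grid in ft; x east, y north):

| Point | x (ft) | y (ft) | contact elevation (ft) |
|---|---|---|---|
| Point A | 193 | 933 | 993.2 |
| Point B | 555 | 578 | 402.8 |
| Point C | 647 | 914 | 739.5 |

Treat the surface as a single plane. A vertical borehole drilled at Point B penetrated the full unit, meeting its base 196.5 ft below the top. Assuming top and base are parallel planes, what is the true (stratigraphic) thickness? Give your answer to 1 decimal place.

122.7 ft

Let the plane be z = a·x + b·y + c.
Point B−Point A: 362a − 355b = −590.4;  Point C−Point A: 454a − 19b = −253.7.
Solving gives a = −0.51102, b = 1.14200.
|∇z| = √(a²+b²) = 1.25112, so dip δ = arctan(1.25112) = 51.37°.
True thickness = vertical thickness × cos δ = 196.5 × cos 51.37° = 122.7 ft.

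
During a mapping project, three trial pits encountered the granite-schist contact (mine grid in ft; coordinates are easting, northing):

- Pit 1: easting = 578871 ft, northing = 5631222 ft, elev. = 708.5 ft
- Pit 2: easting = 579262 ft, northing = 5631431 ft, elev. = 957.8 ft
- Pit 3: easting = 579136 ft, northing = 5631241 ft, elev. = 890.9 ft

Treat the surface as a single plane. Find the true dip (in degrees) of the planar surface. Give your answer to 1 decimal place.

Two edge vectors: Pit 1→Pit 2 = (391, 209, 249.3), Pit 1→Pit 3 = (265, 19, 182.4).
Normal n = (Pit 1→Pit 2) × (Pit 1→Pit 3) = (33384.9, -5253.9, -47956).
So ∂z/∂easting = −n_x/n_z = 0.69616 and ∂z/∂northing = −n_y/n_z = −0.10956.
Gradient magnitude |∇z| = √(a² + b²) = √(0.48463 + 0.01200) = 0.70472.
True dip = arctan(0.70472) = 35.2°, dipping toward W (azimuth ≈ 279°).

35.2°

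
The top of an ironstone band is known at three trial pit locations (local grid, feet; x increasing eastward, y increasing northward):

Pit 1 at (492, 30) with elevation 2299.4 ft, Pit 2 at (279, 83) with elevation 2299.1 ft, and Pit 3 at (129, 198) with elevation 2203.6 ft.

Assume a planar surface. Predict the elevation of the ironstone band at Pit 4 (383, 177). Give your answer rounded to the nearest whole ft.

2152 ft

Two edge vectors: Pit 1→Pit 2 = (-213, 53, -0.3), Pit 1→Pit 3 = (-363, 168, -95.8).
Normal n = (Pit 1→Pit 2) × (Pit 1→Pit 3) = (-5027, -20296.5, -16545).
So ∂z/∂x = −n_x/n_z = −0.30384 and ∂z/∂y = −n_y/n_z = −1.22675.
Intercept c from Pit 1: 2299.4 + 149.49 + 36.80 = 2485.69.
At (383, 177): z = −116.4 − 217.1 + 2485.69 = 2152.2 ft.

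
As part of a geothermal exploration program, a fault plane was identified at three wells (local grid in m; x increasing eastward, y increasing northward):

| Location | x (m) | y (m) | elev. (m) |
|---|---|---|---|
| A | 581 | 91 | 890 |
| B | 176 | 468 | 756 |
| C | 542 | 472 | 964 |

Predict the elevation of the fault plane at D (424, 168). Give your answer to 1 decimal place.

Let the plane be z = a·x + b·y + c.
B−A: −405a + 377b = −134;  C−A: −39a + 381b = 74.
Solving gives a = 0.56555, b = 0.25212.
Then c = 890 − a·581 − b·91 = 538.47.
At (424, 168): z = 239.8 + 42.4 + 538.47 = 820.6 m.

820.6 m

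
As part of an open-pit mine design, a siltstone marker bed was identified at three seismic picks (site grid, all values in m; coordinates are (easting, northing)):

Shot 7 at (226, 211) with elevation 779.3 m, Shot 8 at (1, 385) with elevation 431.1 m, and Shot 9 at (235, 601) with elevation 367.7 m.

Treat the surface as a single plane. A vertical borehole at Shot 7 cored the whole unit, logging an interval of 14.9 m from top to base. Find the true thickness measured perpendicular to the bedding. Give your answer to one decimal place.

9.1 m

Let the plane be z = a·E + b·N + c.
Shot 8−Shot 7: −225a + 174b = −348.2;  Shot 9−Shot 7: 9a + 390b = −411.6.
Solving gives a = 0.71857, b = −1.07197.
|∇z| = √(a²+b²) = 1.29052, so dip δ = arctan(1.29052) = 52.23°.
True thickness = vertical thickness × cos δ = 14.9 × cos 52.23° = 9.1 m.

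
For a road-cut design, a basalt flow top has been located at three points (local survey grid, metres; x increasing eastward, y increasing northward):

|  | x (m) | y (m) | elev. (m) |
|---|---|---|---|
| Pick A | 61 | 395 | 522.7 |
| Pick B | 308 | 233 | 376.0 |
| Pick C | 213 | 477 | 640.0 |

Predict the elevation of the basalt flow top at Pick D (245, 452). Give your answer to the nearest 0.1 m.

Two edge vectors: Pick A→Pick B = (247, -162, -146.7), Pick A→Pick C = (152, 82, 117.3).
Normal n = (Pick A→Pick B) × (Pick A→Pick C) = (-6973.2, -51271.5, 44878).
So ∂z/∂x = −n_x/n_z = 0.15538 and ∂z/∂y = −n_y/n_z = 1.14246.
Intercept c from Pick A: 522.7 − 9.48 − 451.27 = 61.95.
At (245, 452): z = 38.1 + 516.4 + 61.95 = 616.4 m.

616.4 m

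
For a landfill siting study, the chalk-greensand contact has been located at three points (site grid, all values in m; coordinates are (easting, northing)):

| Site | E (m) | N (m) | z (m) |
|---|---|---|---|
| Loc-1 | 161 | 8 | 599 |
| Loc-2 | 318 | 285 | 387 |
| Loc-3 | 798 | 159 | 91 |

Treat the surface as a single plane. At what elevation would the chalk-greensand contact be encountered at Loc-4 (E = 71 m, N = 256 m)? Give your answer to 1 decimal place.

573.3 m

Let the plane be z = a·E + b·N + c.
Loc-2−Loc-1: 157a + 277b = −212;  Loc-3−Loc-1: 637a + 151b = −508.
Solving gives a = −0.71168, b = −0.36197.
Then c = 599 − a·161 − b·8 = 716.48.
At (71, 256): z = −50.5 − 92.7 + 716.48 = 573.3 m.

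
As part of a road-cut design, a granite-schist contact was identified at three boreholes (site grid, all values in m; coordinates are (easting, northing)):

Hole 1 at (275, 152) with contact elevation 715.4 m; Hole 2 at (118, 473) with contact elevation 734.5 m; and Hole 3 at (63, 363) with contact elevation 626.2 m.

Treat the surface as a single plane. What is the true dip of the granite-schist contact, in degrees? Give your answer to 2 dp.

Two edge vectors: Hole 1→Hole 2 = (-157, 321, 19.1), Hole 1→Hole 3 = (-212, 211, -89.2).
Normal n = (Hole 1→Hole 2) × (Hole 1→Hole 3) = (-32663.3, -18053.6, 34925).
So ∂z/∂E = −n_x/n_z = 0.93524 and ∂z/∂N = −n_y/n_z = 0.51692.
Gradient magnitude |∇z| = √(a² + b²) = √(0.87468 + 0.26721) = 1.06859.
True dip = arctan(1.06859) = 46.90°, dipping toward WSW (azimuth ≈ 241°).

46.90°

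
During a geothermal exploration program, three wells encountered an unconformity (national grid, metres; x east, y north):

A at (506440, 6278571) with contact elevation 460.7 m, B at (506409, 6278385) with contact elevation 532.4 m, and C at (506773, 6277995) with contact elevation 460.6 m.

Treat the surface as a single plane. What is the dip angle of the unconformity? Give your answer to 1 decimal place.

30.9°

Two edge vectors: A→B = (-31, -186, 71.7), A→C = (333, -576, -0.1).
Normal n = (A→B) × (A→C) = (41317.8, 23873, 79794).
So ∂z/∂x = −n_x/n_z = −0.51781 and ∂z/∂y = −n_y/n_z = −0.29918.
Gradient magnitude |∇z| = √(a² + b²) = √(0.26812 + 0.08951) = 0.59802.
True dip = arctan(0.59802) = 30.9°, dipping toward ENE (azimuth ≈ 060°).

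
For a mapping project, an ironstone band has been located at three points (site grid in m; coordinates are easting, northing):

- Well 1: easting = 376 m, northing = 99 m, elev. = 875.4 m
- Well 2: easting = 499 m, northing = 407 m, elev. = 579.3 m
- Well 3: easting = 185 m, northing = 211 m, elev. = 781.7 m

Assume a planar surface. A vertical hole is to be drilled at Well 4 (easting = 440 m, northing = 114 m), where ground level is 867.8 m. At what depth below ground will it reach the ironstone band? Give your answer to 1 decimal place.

10.3 m

Two edge vectors: Well 1→Well 2 = (123, 308, -296.1), Well 1→Well 3 = (-191, 112, -93.7).
Normal n = (Well 1→Well 2) × (Well 1→Well 3) = (4303.6, 68080.2, 72604).
So ∂z/∂easting = −n_x/n_z = −0.05927 and ∂z/∂northing = −n_y/n_z = −0.93769.
Intercept c from Well 1: 875.4 + 22.29 + 92.83 = 990.52.
At (440, 114): z_contact = −26.08 − 106.90 + 990.52 = 857.54 m.
Depth below ground = 867.8 − 857.54 = 10.3 m.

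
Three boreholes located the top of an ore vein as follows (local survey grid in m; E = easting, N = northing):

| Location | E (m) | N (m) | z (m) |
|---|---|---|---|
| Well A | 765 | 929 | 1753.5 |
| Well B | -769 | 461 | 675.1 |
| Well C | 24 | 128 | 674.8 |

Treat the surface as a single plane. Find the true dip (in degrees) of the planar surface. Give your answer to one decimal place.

46.5°

Two edge vectors: Well A→Well B = (-1534, -468, -1078.4), Well A→Well C = (-741, -801, -1078.7).
Normal n = (Well A→Well B) × (Well A→Well C) = (-358966.8, -855631.4, 881946).
So ∂z/∂E = −n_x/n_z = 0.40702 and ∂z/∂N = −n_y/n_z = 0.97016.
Gradient magnitude |∇z| = √(a² + b²) = √(0.16566 + 0.94122) = 1.05208.
True dip = arctan(1.05208) = 46.5°, dipping toward SSW (azimuth ≈ 203°).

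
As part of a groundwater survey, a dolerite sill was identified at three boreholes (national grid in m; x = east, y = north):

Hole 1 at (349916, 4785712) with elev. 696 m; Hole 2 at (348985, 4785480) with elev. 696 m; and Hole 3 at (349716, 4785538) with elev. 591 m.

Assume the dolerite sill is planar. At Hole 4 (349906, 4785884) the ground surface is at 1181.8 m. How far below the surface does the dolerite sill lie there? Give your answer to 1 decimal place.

Two edge vectors: Hole 1→Hole 2 = (-931, -232, 0), Hole 1→Hole 3 = (-200, -174, -105).
Normal n = (Hole 1→Hole 2) × (Hole 1→Hole 3) = (24360, -97755, 115594).
So ∂z/∂x = −n_x/n_z = −0.210737582 and ∂z/∂y = −n_y/n_z = 0.845675381.
Intercept c from Hole 1: 696 + 73740.45 − 4047158.82 = −3972722.37.
At (349906, 4785884): z_contact = −73738.34 + 4047304.28 − 3972722.37 = 843.56 m.
Depth below ground = 1181.8 − 843.56 = 338.2 m.

338.2 m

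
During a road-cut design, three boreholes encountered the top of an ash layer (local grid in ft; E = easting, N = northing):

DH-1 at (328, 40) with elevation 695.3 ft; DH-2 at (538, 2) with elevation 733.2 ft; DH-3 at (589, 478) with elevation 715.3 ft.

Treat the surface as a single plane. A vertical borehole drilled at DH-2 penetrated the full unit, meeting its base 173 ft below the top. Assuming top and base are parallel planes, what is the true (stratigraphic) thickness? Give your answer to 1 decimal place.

Let the plane be z = a·E + b·N + c.
DH-2−DH-1: 210a − 38b = 37.9;  DH-3−DH-1: 261a + 438b = 20.
Solving gives a = 0.17037, b = −0.05586.
|∇z| = √(a²+b²) = 0.17929, so dip δ = arctan(0.17929) = 10.16°.
True thickness = vertical thickness × cos δ = 173 × cos 10.16° = 170.3 ft.

170.3 ft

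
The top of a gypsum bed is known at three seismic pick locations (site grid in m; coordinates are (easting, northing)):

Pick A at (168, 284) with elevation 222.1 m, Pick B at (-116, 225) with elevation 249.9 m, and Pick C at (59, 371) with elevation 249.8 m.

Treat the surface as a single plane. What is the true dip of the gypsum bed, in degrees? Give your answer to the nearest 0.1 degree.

11.5°

Let the plane be z = a·E + b·N + c.
Pick B−Pick A: −284a − 59b = 27.8;  Pick C−Pick A: −109a + 87b = 27.7.
Solving gives a = −0.13016, b = 0.15532.
Gradient magnitude |∇z| = √(a² + b²) = √(0.01694 + 0.02413) = 0.20265.
True dip = arctan(0.20265) = 11.5°, dipping toward SE (azimuth ≈ 140°).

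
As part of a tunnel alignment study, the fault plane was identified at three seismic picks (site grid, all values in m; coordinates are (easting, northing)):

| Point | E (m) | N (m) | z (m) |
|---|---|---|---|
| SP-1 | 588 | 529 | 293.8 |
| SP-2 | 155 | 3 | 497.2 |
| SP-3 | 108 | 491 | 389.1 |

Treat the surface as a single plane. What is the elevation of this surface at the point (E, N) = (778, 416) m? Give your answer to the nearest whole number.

Let the plane be z = a·E + b·N + c.
SP-2−SP-1: −433a − 526b = 203.4;  SP-3−SP-1: −480a − 38b = 95.3.
Solving gives a = −0.17964, b = −0.23882.
Then c = 293.8 − a·588 − b·529 = 525.76.
At (778, 416): z = −139.8 − 99.3 + 525.76 = 286.7 m.

287 m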